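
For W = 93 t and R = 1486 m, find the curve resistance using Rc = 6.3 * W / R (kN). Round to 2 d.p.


Rc = 6.3 * W / R
Rc = 6.3 * 93 / 1486
Rc = 585.9 / 1486
Rc = 0.39 kN

0.39


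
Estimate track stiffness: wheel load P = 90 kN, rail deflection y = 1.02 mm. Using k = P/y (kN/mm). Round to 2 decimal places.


Track stiffness k = P / y
k = 90 / 1.02
k = 88.24 kN/mm

88.24


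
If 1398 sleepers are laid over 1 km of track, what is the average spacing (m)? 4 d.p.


Spacing = 1000 m / number of sleepers
Spacing = 1000 / 1398
Spacing = 0.7153 m

0.7153


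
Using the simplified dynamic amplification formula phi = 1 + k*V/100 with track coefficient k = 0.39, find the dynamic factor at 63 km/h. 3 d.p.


phi = 1 + k * V / 100
phi = 1 + 0.39 * 63 / 100
phi = 1 + 0.2457
phi = 1.246

1.246


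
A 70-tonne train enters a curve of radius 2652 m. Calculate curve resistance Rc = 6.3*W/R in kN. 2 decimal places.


Rc = 6.3 * W / R
Rc = 6.3 * 70 / 2652
Rc = 441.0 / 2652
Rc = 0.17 kN

0.17


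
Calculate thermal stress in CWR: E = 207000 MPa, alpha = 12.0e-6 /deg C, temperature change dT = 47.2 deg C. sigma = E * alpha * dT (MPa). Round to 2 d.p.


sigma = E * alpha * dT
sigma = 207000 * 12.0e-6 * 47.2
sigma = 2.484 * 47.2
sigma = 117.24 MPa

117.24


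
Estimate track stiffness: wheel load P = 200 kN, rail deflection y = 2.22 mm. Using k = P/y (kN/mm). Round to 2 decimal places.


Track stiffness k = P / y
k = 200 / 2.22
k = 90.09 kN/mm

90.09


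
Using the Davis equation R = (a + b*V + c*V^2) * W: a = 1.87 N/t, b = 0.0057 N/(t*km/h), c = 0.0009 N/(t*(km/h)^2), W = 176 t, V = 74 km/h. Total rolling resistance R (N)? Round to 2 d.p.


b*V = 0.0057 * 74 = 0.4218
c*V^2 = 0.0009 * 5476 = 4.9284
R_per_t = 1.87 + 0.4218 + 4.9284 = 7.2202 N/t
R_total = 7.2202 * 176 = 1270.76 N

1270.76


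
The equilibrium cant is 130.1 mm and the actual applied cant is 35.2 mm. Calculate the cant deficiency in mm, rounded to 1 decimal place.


Cant deficiency = equilibrium cant - actual cant
CD = 130.1 - 35.2
CD = 94.9 mm

94.9


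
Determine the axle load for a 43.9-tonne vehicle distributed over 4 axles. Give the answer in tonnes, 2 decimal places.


Load per axle = total weight / number of axles
Load = 43.9 / 4
Load = 10.98 tonnes

10.98


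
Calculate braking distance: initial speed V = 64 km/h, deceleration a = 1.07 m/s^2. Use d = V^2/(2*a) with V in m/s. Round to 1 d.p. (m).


Convert speed: V = 64 / 3.6 = 17.7778 m/s
V^2 = 316.0494
d = 316.0494 / (2 * 1.07)
d = 316.0494 / 2.14
d = 147.7 m

147.7


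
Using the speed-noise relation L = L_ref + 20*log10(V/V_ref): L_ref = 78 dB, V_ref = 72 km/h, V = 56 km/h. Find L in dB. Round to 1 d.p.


V/V_ref = 56 / 72 = 0.777778
log10(0.777778) = -0.109144
20 * -0.109144 = -2.1829
L = 78 + -2.1829 = 75.8 dB

75.8


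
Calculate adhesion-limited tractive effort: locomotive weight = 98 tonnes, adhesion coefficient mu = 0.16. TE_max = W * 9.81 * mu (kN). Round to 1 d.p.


TE_max = W * g * mu
TE_max = 98 * 9.81 * 0.16
TE_max = 961.38 * 0.16
TE_max = 153.8 kN

153.8


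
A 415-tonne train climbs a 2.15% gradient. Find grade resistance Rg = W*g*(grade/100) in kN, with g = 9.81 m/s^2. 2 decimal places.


Rg = W * 9.81 * grade / 100
Rg = 415 * 9.81 * 2.15 / 100
Rg = 4071.15 * 0.0215
Rg = 87.53 kN

87.53


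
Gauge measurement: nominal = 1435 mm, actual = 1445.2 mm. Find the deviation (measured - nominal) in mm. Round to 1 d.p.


Deviation = measured - nominal
Deviation = 1445.2 - 1435
Deviation = 10.2 mm

10.2


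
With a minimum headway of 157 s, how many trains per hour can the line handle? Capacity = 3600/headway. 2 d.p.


Capacity = 3600 / headway
Capacity = 3600 / 157
Capacity = 22.93 trains/hour

22.93


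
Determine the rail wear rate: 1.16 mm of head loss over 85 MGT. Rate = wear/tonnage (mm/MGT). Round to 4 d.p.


Wear rate = total wear / cumulative tonnage
Rate = 1.16 / 85
Rate = 0.0136 mm/MGT

0.0136


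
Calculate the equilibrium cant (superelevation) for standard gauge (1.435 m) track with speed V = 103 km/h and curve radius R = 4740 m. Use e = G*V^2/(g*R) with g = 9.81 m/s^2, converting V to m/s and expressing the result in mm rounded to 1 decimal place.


Convert speed: V = 103 / 3.6 = 28.6111 m/s
Apply formula: e = 1.435 * 28.6111^2 / (9.81 * 4740)
e = 1.435 * 818.5957 / 46499.4
e = 0.025262 m = 25.3 mm

25.3


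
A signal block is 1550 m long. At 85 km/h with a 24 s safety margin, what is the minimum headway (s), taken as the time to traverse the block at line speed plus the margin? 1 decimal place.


V = 85 / 3.6 = 23.6111 m/s
Block traversal time = 1550 / 23.6111 = 65.6471 s
Headway = 65.6471 + 24
Headway = 89.6 s

89.6


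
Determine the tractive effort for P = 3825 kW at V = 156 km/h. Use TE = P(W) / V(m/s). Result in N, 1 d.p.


Convert: P = 3825 kW = 3825000 W
V = 156 / 3.6 = 43.3333 m/s
TE = 3825000 / 43.3333
TE = 88269.2 N

88269.2


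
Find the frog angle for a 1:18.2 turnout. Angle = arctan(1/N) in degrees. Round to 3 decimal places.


1/N = 1/18.2 = 0.054945
angle = arctan(0.054945) = 0.05489 rad
angle = 0.05489 * 180/pi = 3.145 degrees

3.145


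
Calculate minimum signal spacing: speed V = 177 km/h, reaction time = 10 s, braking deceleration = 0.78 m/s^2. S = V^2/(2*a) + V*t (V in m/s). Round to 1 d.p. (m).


V = 177 / 3.6 = 49.1667 m/s
Braking distance = 49.1667^2 / (2*0.78) = 1549.5905 m
Sighting distance = 49.1667 * 10 = 491.6667 m
S = 1549.5905 + 491.6667 = 2041.3 m

2041.3


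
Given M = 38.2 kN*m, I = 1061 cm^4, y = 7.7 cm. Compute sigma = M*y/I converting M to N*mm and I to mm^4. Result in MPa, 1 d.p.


Convert units:
M = 38.2 kN*m = 38200000 N*mm
y = 7.7 cm = 77 mm
I = 1061 cm^4 = 10610000 mm^4
sigma = 38200000 * 77 / 10610000
sigma = 277.2 MPa

277.2


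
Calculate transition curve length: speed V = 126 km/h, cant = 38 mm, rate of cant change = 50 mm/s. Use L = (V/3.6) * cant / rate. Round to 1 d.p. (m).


Convert speed: V = 126 / 3.6 = 35.0 m/s
L = 35.0 * 38 / 50
L = 1330.0 / 50
L = 26.6 m

26.6


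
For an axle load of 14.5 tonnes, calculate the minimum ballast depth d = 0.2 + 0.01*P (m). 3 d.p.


d = 0.2 + 0.01 * 14.5
d = 0.2 + 0.145
d = 0.345 m

0.345


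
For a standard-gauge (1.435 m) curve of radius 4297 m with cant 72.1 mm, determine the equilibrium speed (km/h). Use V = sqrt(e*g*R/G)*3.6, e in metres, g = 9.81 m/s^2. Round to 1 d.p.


Convert cant: e = 72.1 mm = 0.0721 m
V_ms = sqrt(0.0721 * 9.81 * 4297 / 1.435)
V_ms = sqrt(2117.959859) = 46.0213 m/s
V = 46.0213 * 3.6 = 165.7 km/h

165.7


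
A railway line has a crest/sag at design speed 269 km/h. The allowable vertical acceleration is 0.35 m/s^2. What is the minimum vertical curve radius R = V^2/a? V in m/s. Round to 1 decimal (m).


Convert speed: V = 269 / 3.6 = 74.7222 m/s
V^2 = 5583.4105 m^2/s^2
R_v = 5583.4105 / 0.35
R_v = 15952.6 m

15952.6


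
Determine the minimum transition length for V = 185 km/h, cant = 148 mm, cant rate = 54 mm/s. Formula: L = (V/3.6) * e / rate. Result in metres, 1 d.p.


Convert speed: V = 185 / 3.6 = 51.3889 m/s
L = 51.3889 * 148 / 54
L = 7605.5556 / 54
L = 140.8 m

140.8


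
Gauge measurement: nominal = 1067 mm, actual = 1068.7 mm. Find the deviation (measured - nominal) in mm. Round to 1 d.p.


Deviation = measured - nominal
Deviation = 1068.7 - 1067
Deviation = 1.7 mm

1.7


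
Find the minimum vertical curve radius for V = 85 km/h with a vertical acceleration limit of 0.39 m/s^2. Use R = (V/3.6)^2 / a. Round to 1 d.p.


Convert speed: V = 85 / 3.6 = 23.6111 m/s
V^2 = 557.4846 m^2/s^2
R_v = 557.4846 / 0.39
R_v = 1429.4 m

1429.4


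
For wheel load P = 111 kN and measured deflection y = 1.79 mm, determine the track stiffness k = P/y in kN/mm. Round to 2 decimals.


Track stiffness k = P / y
k = 111 / 1.79
k = 62.01 kN/mm

62.01


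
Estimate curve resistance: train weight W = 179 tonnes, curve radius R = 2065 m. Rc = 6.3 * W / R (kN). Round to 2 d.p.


Rc = 6.3 * W / R
Rc = 6.3 * 179 / 2065
Rc = 1127.7 / 2065
Rc = 0.55 kN

0.55


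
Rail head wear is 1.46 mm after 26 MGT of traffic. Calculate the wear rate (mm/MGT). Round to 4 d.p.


Wear rate = total wear / cumulative tonnage
Rate = 1.46 / 26
Rate = 0.0562 mm/MGT

0.0562


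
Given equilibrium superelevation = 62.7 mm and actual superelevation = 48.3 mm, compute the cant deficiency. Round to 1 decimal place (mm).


Cant deficiency = equilibrium cant - actual cant
CD = 62.7 - 48.3
CD = 14.4 mm

14.4


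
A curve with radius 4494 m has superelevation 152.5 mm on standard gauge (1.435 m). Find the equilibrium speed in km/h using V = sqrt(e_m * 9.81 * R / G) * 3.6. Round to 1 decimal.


Convert cant: e = 152.5 mm = 0.1525 m
V_ms = sqrt(0.1525 * 9.81 * 4494 / 1.435)
V_ms = sqrt(4685.112439) = 68.4479 m/s
V = 68.4479 * 3.6 = 246.4 km/h

246.4


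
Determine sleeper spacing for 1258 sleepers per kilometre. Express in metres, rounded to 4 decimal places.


Spacing = 1000 m / number of sleepers
Spacing = 1000 / 1258
Spacing = 0.7949 m

0.7949


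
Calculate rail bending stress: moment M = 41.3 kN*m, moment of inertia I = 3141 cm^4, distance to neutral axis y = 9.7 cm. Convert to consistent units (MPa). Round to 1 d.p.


Convert units:
M = 41.3 kN*m = 41300000 N*mm
y = 9.7 cm = 97 mm
I = 3141 cm^4 = 31410000 mm^4
sigma = 41300000 * 97 / 31410000
sigma = 127.5 MPa

127.5


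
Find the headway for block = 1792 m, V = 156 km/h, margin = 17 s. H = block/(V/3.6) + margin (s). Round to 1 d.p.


V = 156 / 3.6 = 43.3333 m/s
Block traversal time = 1792 / 43.3333 = 41.3538 s
Headway = 41.3538 + 17
Headway = 58.4 s

58.4


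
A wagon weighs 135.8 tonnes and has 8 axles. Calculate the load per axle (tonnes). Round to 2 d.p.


Load per axle = total weight / number of axles
Load = 135.8 / 8
Load = 16.98 tonnes

16.98


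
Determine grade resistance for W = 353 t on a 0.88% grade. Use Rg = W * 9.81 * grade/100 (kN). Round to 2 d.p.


Rg = W * 9.81 * grade / 100
Rg = 353 * 9.81 * 0.88 / 100
Rg = 3462.93 * 0.0088
Rg = 30.47 kN

30.47


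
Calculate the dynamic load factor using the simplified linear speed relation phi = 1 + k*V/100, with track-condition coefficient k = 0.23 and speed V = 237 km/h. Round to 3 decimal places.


phi = 1 + k * V / 100
phi = 1 + 0.23 * 237 / 100
phi = 1 + 0.5451
phi = 1.545

1.545


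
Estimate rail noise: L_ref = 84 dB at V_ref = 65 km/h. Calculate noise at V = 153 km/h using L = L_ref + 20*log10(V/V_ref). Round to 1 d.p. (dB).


V/V_ref = 153 / 65 = 2.353846
log10(2.353846) = 0.371778
20 * 0.371778 = 7.4356
L = 84 + 7.4356 = 91.4 dB

91.4


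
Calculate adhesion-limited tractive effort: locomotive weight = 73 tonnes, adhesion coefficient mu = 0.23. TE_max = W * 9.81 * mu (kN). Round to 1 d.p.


TE_max = W * g * mu
TE_max = 73 * 9.81 * 0.23
TE_max = 716.13 * 0.23
TE_max = 164.7 kN

164.7


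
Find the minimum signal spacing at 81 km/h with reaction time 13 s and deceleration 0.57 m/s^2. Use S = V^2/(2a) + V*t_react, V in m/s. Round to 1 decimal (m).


V = 81 / 3.6 = 22.5 m/s
Braking distance = 22.5^2 / (2*0.57) = 444.0789 m
Sighting distance = 22.5 * 13 = 292.5 m
S = 444.0789 + 292.5 = 736.6 m

736.6


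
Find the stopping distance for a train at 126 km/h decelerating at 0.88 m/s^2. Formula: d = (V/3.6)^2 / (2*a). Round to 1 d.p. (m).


Convert speed: V = 126 / 3.6 = 35.0 m/s
V^2 = 1225.0
d = 1225.0 / (2 * 0.88)
d = 1225.0 / 1.76
d = 696.0 m

696.0


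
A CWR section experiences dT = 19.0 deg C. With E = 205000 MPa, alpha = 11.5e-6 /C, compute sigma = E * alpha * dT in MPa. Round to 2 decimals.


sigma = E * alpha * dT
sigma = 205000 * 11.5e-6 * 19.0
sigma = 2.3575 * 19.0
sigma = 44.79 MPa

44.79


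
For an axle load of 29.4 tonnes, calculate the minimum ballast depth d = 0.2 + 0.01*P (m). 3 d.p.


d = 0.2 + 0.01 * 29.4
d = 0.2 + 0.294
d = 0.494 m

0.494


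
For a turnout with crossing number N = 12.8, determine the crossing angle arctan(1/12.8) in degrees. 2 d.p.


1/N = 1/12.8 = 0.078125
angle = arctan(0.078125) = 0.077967 rad
angle = 0.077967 * 180/pi = 4.47 degrees

4.47


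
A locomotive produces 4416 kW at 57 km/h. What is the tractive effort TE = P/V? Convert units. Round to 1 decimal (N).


Convert: P = 4416 kW = 4416000 W
V = 57 / 3.6 = 15.8333 m/s
TE = 4416000 / 15.8333
TE = 278905.3 N

278905.3


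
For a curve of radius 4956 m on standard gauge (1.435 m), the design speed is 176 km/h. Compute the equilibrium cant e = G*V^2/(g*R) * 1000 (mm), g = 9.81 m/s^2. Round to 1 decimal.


Convert speed: V = 176 / 3.6 = 48.8889 m/s
Apply formula: e = 1.435 * 48.8889^2 / (9.81 * 4956)
e = 1.435 * 2390.1235 / 48618.36
e = 0.070546 m = 70.5 mm

70.5


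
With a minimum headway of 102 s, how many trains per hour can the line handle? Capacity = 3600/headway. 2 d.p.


Capacity = 3600 / headway
Capacity = 3600 / 102
Capacity = 35.29 trains/hour

35.29


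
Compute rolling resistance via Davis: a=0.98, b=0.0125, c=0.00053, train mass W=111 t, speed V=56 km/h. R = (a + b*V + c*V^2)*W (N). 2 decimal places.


b*V = 0.0125 * 56 = 0.7
c*V^2 = 0.00053 * 3136 = 1.66208
R_per_t = 0.98 + 0.7 + 1.66208 = 3.34208 N/t
R_total = 3.34208 * 111 = 370.97 N

370.97


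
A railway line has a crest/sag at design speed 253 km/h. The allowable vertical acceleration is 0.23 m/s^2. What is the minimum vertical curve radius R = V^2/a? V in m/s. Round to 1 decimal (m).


Convert speed: V = 253 / 3.6 = 70.2778 m/s
V^2 = 4938.966 m^2/s^2
R_v = 4938.966 / 0.23
R_v = 21473.8 m

21473.8


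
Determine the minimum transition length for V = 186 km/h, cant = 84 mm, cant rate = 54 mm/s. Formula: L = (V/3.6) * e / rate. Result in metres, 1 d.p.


Convert speed: V = 186 / 3.6 = 51.6667 m/s
L = 51.6667 * 84 / 54
L = 4340.0 / 54
L = 80.4 m

80.4


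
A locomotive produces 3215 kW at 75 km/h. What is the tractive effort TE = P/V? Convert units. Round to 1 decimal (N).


Convert: P = 3215 kW = 3215000 W
V = 75 / 3.6 = 20.8333 m/s
TE = 3215000 / 20.8333
TE = 154320.0 N

154320.0


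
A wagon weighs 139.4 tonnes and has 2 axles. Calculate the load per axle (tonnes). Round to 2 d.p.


Load per axle = total weight / number of axles
Load = 139.4 / 2
Load = 69.70 tonnes

69.70


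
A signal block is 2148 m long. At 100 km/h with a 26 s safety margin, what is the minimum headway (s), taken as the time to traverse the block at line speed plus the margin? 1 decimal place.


V = 100 / 3.6 = 27.7778 m/s
Block traversal time = 2148 / 27.7778 = 77.328 s
Headway = 77.328 + 26
Headway = 103.3 s

103.3


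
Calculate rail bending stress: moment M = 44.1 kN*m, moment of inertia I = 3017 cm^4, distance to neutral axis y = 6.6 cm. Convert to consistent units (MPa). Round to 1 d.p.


Convert units:
M = 44.1 kN*m = 44100000 N*mm
y = 6.6 cm = 66 mm
I = 3017 cm^4 = 30170000 mm^4
sigma = 44100000 * 66 / 30170000
sigma = 96.5 MPa

96.5


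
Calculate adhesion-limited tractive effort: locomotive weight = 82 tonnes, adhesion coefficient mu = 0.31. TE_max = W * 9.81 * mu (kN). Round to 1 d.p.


TE_max = W * g * mu
TE_max = 82 * 9.81 * 0.31
TE_max = 804.42 * 0.31
TE_max = 249.4 kN

249.4


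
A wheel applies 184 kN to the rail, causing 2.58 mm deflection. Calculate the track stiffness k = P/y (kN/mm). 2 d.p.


Track stiffness k = P / y
k = 184 / 2.58
k = 71.32 kN/mm

71.32


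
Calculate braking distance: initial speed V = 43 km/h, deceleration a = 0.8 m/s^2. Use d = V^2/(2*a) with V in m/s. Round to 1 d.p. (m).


Convert speed: V = 43 / 3.6 = 11.9444 m/s
V^2 = 142.6698
d = 142.6698 / (2 * 0.8)
d = 142.6698 / 1.6
d = 89.2 m

89.2


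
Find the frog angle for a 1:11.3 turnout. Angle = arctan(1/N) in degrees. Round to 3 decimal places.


1/N = 1/11.3 = 0.088496
angle = arctan(0.088496) = 0.088266 rad
angle = 0.088266 * 180/pi = 5.057 degrees

5.057


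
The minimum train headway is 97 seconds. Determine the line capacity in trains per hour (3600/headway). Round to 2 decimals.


Capacity = 3600 / headway
Capacity = 3600 / 97
Capacity = 37.11 trains/hour

37.11


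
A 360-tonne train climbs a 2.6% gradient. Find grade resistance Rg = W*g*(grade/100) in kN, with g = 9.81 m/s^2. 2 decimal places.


Rg = W * 9.81 * grade / 100
Rg = 360 * 9.81 * 2.6 / 100
Rg = 3531.6 * 0.026
Rg = 91.82 kN

91.82


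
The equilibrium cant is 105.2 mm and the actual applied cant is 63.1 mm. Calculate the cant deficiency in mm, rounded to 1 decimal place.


Cant deficiency = equilibrium cant - actual cant
CD = 105.2 - 63.1
CD = 42.1 mm

42.1


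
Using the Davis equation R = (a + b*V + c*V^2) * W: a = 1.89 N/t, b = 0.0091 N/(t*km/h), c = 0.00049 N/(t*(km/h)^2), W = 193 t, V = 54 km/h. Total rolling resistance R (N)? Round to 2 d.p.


b*V = 0.0091 * 54 = 0.4914
c*V^2 = 0.00049 * 2916 = 1.42884
R_per_t = 1.89 + 0.4914 + 1.42884 = 3.81024 N/t
R_total = 3.81024 * 193 = 735.38 N

735.38


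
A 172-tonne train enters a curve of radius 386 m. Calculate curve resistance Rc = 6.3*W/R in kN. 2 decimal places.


Rc = 6.3 * W / R
Rc = 6.3 * 172 / 386
Rc = 1083.6 / 386
Rc = 2.81 kN

2.81


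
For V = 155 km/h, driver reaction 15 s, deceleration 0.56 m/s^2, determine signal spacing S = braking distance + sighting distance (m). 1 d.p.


V = 155 / 3.6 = 43.0556 m/s
Braking distance = 43.0556^2 / (2*0.56) = 1655.1615 m
Sighting distance = 43.0556 * 15 = 645.8333 m
S = 1655.1615 + 645.8333 = 2301.0 m

2301.0


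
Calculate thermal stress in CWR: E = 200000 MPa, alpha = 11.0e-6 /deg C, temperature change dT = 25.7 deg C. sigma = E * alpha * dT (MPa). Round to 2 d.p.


sigma = E * alpha * dT
sigma = 200000 * 11.0e-6 * 25.7
sigma = 2.2 * 25.7
sigma = 56.54 MPa

56.54


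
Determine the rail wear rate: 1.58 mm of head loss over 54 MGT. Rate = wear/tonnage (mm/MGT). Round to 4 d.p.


Wear rate = total wear / cumulative tonnage
Rate = 1.58 / 54
Rate = 0.0293 mm/MGT

0.0293


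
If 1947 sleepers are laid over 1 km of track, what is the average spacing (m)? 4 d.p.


Spacing = 1000 m / number of sleepers
Spacing = 1000 / 1947
Spacing = 0.5136 m

0.5136


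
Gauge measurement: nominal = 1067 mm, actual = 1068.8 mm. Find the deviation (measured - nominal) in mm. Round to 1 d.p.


Deviation = measured - nominal
Deviation = 1068.8 - 1067
Deviation = 1.8 mm

1.8


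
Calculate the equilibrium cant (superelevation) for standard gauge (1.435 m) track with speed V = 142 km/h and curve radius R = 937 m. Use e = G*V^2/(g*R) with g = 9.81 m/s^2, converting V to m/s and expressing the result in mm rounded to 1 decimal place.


Convert speed: V = 142 / 3.6 = 39.4444 m/s
Apply formula: e = 1.435 * 39.4444^2 / (9.81 * 937)
e = 1.435 * 1555.8642 / 9191.97
e = 0.242893 m = 242.9 mm

242.9


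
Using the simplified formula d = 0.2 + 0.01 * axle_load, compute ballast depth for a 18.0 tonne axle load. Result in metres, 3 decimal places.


d = 0.2 + 0.01 * 18.0
d = 0.2 + 0.18
d = 0.380 m

0.380


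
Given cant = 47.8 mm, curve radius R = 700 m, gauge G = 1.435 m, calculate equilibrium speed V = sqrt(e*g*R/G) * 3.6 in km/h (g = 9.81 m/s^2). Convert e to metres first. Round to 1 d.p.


Convert cant: e = 47.8 mm = 0.0478 m
V_ms = sqrt(0.0478 * 9.81 * 700 / 1.435)
V_ms = sqrt(228.740488) = 15.1242 m/s
V = 15.1242 * 3.6 = 54.4 km/h

54.4


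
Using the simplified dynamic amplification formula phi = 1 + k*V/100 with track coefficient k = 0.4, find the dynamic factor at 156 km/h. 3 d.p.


phi = 1 + k * V / 100
phi = 1 + 0.4 * 156 / 100
phi = 1 + 0.624
phi = 1.624

1.624


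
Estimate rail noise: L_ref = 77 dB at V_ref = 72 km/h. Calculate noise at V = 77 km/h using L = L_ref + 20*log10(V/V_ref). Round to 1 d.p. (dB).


V/V_ref = 77 / 72 = 1.069444
log10(1.069444) = 0.029158
20 * 0.029158 = 0.5832
L = 77 + 0.5832 = 77.6 dB

77.6


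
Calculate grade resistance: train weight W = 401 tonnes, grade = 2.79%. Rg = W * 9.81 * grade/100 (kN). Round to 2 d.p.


Rg = W * 9.81 * grade / 100
Rg = 401 * 9.81 * 2.79 / 100
Rg = 3933.81 * 0.0279
Rg = 109.75 kN

109.75


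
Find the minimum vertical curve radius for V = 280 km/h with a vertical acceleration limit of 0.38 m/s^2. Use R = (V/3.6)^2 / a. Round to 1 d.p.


Convert speed: V = 280 / 3.6 = 77.7778 m/s
V^2 = 6049.3827 m^2/s^2
R_v = 6049.3827 / 0.38
R_v = 15919.4 m

15919.4


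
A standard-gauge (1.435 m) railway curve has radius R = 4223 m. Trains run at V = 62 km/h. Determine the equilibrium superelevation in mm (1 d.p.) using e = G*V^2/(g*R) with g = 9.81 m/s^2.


Convert speed: V = 62 / 3.6 = 17.2222 m/s
Apply formula: e = 1.435 * 17.2222^2 / (9.81 * 4223)
e = 1.435 * 296.6049 / 41427.63
e = 0.010274 m = 10.3 mm

10.3


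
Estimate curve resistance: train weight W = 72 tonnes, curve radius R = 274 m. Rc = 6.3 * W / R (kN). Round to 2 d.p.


Rc = 6.3 * W / R
Rc = 6.3 * 72 / 274
Rc = 453.6 / 274
Rc = 1.66 kN

1.66


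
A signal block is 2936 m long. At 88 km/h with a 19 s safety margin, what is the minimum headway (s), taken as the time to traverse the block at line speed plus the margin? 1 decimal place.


V = 88 / 3.6 = 24.4444 m/s
Block traversal time = 2936 / 24.4444 = 120.1091 s
Headway = 120.1091 + 19
Headway = 139.1 s

139.1


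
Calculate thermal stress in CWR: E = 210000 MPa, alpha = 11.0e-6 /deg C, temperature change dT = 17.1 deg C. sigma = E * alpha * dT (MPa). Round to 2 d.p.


sigma = E * alpha * dT
sigma = 210000 * 11.0e-6 * 17.1
sigma = 2.31 * 17.1
sigma = 39.50 MPa

39.50


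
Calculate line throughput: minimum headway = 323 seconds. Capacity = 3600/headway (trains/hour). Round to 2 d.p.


Capacity = 3600 / headway
Capacity = 3600 / 323
Capacity = 11.15 trains/hour

11.15


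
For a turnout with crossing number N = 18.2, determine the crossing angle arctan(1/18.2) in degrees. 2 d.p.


1/N = 1/18.2 = 0.054945
angle = arctan(0.054945) = 0.05489 rad
angle = 0.05489 * 180/pi = 3.14 degrees

3.14


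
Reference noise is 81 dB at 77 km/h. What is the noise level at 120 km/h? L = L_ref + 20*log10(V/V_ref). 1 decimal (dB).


V/V_ref = 120 / 77 = 1.558442
log10(1.558442) = 0.192691
20 * 0.192691 = 3.8538
L = 81 + 3.8538 = 84.9 dB

84.9


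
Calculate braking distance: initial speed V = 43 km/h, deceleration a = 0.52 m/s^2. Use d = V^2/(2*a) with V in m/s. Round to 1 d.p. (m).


Convert speed: V = 43 / 3.6 = 11.9444 m/s
V^2 = 142.6698
d = 142.6698 / (2 * 0.52)
d = 142.6698 / 1.04
d = 137.2 m

137.2


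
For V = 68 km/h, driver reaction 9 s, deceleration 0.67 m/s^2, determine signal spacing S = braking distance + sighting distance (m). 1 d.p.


V = 68 / 3.6 = 18.8889 m/s
Braking distance = 18.8889^2 / (2*0.67) = 266.2613 m
Sighting distance = 18.8889 * 9 = 170.0 m
S = 266.2613 + 170.0 = 436.3 m

436.3


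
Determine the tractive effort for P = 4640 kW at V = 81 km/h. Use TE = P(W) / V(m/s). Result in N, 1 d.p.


Convert: P = 4640 kW = 4640000 W
V = 81 / 3.6 = 22.5 m/s
TE = 4640000 / 22.5
TE = 206222.2 N

206222.2


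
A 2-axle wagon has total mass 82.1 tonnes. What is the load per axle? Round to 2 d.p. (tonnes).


Load per axle = total weight / number of axles
Load = 82.1 / 2
Load = 41.05 tonnes

41.05


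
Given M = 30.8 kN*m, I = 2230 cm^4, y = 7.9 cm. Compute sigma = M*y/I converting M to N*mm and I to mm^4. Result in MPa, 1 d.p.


Convert units:
M = 30.8 kN*m = 30800000 N*mm
y = 7.9 cm = 79 mm
I = 2230 cm^4 = 22300000 mm^4
sigma = 30800000 * 79 / 22300000
sigma = 109.1 MPa

109.1


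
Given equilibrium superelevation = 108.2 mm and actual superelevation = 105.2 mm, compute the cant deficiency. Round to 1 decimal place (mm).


Cant deficiency = equilibrium cant - actual cant
CD = 108.2 - 105.2
CD = 3.0 mm

3.0


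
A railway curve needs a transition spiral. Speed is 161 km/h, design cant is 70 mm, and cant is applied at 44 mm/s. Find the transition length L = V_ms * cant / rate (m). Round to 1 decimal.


Convert speed: V = 161 / 3.6 = 44.7222 m/s
L = 44.7222 * 70 / 44
L = 3130.5556 / 44
L = 71.1 m

71.1


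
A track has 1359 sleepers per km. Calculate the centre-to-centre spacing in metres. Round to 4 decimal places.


Spacing = 1000 m / number of sleepers
Spacing = 1000 / 1359
Spacing = 0.7358 m

0.7358


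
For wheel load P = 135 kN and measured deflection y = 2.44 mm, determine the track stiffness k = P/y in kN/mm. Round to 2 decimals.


Track stiffness k = P / y
k = 135 / 2.44
k = 55.33 kN/mm

55.33


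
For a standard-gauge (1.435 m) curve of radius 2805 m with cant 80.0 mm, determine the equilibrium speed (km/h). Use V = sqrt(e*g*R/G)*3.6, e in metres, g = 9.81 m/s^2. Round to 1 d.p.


Convert cant: e = 80.0 mm = 0.0800 m
V_ms = sqrt(0.0800 * 9.81 * 2805 / 1.435)
V_ms = sqrt(1534.051568) = 39.167 m/s
V = 39.167 * 3.6 = 141.0 km/h

141.0


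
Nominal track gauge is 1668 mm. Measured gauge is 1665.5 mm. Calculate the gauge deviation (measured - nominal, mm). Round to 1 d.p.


Deviation = measured - nominal
Deviation = 1665.5 - 1668
Deviation = -2.5 mm

-2.5


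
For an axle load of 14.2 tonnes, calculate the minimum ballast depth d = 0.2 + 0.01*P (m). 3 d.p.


d = 0.2 + 0.01 * 14.2
d = 0.2 + 0.142
d = 0.342 m

0.342


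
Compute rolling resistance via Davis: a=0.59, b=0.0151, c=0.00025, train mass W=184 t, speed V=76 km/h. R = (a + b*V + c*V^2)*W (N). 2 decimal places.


b*V = 0.0151 * 76 = 1.1476
c*V^2 = 0.00025 * 5776 = 1.444
R_per_t = 0.59 + 1.1476 + 1.444 = 3.1816 N/t
R_total = 3.1816 * 184 = 585.41 N

585.41


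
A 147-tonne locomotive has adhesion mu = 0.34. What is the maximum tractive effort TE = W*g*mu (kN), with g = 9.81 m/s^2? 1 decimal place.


TE_max = W * g * mu
TE_max = 147 * 9.81 * 0.34
TE_max = 1442.07 * 0.34
TE_max = 490.3 kN

490.3


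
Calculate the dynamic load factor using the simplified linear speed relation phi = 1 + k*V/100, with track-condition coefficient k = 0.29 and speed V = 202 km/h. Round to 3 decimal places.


phi = 1 + k * V / 100
phi = 1 + 0.29 * 202 / 100
phi = 1 + 0.5858
phi = 1.586

1.586


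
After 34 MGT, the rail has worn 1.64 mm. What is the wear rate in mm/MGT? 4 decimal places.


Wear rate = total wear / cumulative tonnage
Rate = 1.64 / 34
Rate = 0.0482 mm/MGT

0.0482


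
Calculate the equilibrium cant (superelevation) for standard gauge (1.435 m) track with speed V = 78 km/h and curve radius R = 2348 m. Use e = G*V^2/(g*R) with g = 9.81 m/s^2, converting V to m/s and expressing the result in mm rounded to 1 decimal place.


Convert speed: V = 78 / 3.6 = 21.6667 m/s
Apply formula: e = 1.435 * 21.6667^2 / (9.81 * 2348)
e = 1.435 * 469.4444 / 23033.88
e = 0.029246 m = 29.2 mm

29.2


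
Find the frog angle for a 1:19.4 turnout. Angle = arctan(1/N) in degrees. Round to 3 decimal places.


1/N = 1/19.4 = 0.051546
angle = arctan(0.051546) = 0.051501 rad
angle = 0.051501 * 180/pi = 2.951 degrees

2.951


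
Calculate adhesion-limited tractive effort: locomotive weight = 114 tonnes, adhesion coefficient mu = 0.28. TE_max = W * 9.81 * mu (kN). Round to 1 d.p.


TE_max = W * g * mu
TE_max = 114 * 9.81 * 0.28
TE_max = 1118.34 * 0.28
TE_max = 313.1 kN

313.1


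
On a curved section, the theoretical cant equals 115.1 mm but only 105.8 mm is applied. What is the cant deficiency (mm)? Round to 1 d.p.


Cant deficiency = equilibrium cant - actual cant
CD = 115.1 - 105.8
CD = 9.3 mm

9.3


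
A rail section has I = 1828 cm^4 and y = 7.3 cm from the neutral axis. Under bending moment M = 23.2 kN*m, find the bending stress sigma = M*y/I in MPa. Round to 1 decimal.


Convert units:
M = 23.2 kN*m = 23200000 N*mm
y = 7.3 cm = 73 mm
I = 1828 cm^4 = 18280000 mm^4
sigma = 23200000 * 73 / 18280000
sigma = 92.6 MPa

92.6


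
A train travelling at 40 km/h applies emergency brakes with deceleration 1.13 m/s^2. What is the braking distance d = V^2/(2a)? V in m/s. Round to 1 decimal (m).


Convert speed: V = 40 / 3.6 = 11.1111 m/s
V^2 = 123.4568
d = 123.4568 / (2 * 1.13)
d = 123.4568 / 2.26
d = 54.6 m

54.6


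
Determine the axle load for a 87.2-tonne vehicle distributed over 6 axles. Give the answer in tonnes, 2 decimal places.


Load per axle = total weight / number of axles
Load = 87.2 / 6
Load = 14.53 tonnes

14.53


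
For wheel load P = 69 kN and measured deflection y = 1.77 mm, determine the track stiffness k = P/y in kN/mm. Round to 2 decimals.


Track stiffness k = P / y
k = 69 / 1.77
k = 38.98 kN/mm

38.98


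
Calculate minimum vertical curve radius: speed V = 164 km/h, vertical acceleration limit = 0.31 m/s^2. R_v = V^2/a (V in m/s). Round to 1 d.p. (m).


Convert speed: V = 164 / 3.6 = 45.5556 m/s
V^2 = 2075.3086 m^2/s^2
R_v = 2075.3086 / 0.31
R_v = 6694.5 m

6694.5


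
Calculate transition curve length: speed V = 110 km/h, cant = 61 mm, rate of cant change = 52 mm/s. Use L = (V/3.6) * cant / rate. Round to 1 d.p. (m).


Convert speed: V = 110 / 3.6 = 30.5556 m/s
L = 30.5556 * 61 / 52
L = 1863.8889 / 52
L = 35.8 m

35.8


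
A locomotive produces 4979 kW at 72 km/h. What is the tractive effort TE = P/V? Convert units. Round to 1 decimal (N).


Convert: P = 4979 kW = 4979000 W
V = 72 / 3.6 = 20.0 m/s
TE = 4979000 / 20.0
TE = 248950.0 N

248950.0


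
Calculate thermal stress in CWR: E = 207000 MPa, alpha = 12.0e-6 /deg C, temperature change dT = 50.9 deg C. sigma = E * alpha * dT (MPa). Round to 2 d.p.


sigma = E * alpha * dT
sigma = 207000 * 12.0e-6 * 50.9
sigma = 2.484 * 50.9
sigma = 126.44 MPa

126.44


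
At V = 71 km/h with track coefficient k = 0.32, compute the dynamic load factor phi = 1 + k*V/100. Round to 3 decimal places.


phi = 1 + k * V / 100
phi = 1 + 0.32 * 71 / 100
phi = 1 + 0.2272
phi = 1.227

1.227


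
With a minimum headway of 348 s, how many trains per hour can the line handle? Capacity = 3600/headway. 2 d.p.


Capacity = 3600 / headway
Capacity = 3600 / 348
Capacity = 10.34 trains/hour

10.34


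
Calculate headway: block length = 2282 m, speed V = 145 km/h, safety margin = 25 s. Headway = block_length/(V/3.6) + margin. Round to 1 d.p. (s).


V = 145 / 3.6 = 40.2778 m/s
Block traversal time = 2282 / 40.2778 = 56.6566 s
Headway = 56.6566 + 25
Headway = 81.7 s

81.7


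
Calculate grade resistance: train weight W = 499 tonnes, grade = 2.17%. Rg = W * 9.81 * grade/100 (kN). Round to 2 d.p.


Rg = W * 9.81 * grade / 100
Rg = 499 * 9.81 * 2.17 / 100
Rg = 4895.19 * 0.0217
Rg = 106.23 kN

106.23


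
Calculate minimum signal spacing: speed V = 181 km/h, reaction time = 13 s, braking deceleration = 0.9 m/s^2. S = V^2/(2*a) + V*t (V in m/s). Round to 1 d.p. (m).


V = 181 / 3.6 = 50.2778 m/s
Braking distance = 50.2778^2 / (2*0.9) = 1404.3639 m
Sighting distance = 50.2778 * 13 = 653.6111 m
S = 1404.3639 + 653.6111 = 2058.0 m

2058.0


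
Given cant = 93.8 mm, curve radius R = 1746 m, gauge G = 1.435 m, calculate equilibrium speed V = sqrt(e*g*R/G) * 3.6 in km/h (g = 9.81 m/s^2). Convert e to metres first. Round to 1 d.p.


Convert cant: e = 93.8 mm = 0.0938 m
V_ms = sqrt(0.0938 * 9.81 * 1746 / 1.435)
V_ms = sqrt(1119.603337) = 33.4605 m/s
V = 33.4605 * 3.6 = 120.5 km/h

120.5


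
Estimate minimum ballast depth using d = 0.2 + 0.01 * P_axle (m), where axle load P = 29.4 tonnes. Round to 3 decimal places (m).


d = 0.2 + 0.01 * 29.4
d = 0.2 + 0.294
d = 0.494 m

0.494


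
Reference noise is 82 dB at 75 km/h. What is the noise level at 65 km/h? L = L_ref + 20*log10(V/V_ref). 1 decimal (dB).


V/V_ref = 65 / 75 = 0.866667
log10(0.866667) = -0.062148
20 * -0.062148 = -1.243
L = 82 + -1.243 = 80.8 dB

80.8


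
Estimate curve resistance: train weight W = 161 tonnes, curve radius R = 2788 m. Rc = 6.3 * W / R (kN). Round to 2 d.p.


Rc = 6.3 * W / R
Rc = 6.3 * 161 / 2788
Rc = 1014.3 / 2788
Rc = 0.36 kN

0.36


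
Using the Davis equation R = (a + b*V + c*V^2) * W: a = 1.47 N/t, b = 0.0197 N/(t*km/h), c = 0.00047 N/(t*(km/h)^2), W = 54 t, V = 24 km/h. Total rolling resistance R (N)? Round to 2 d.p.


b*V = 0.0197 * 24 = 0.4728
c*V^2 = 0.00047 * 576 = 0.27072
R_per_t = 1.47 + 0.4728 + 0.27072 = 2.21352 N/t
R_total = 2.21352 * 54 = 119.53 N

119.53


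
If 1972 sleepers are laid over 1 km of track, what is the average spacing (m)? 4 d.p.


Spacing = 1000 m / number of sleepers
Spacing = 1000 / 1972
Spacing = 0.5071 m

0.5071


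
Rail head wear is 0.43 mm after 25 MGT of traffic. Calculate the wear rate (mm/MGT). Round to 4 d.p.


Wear rate = total wear / cumulative tonnage
Rate = 0.43 / 25
Rate = 0.0172 mm/MGT

0.0172


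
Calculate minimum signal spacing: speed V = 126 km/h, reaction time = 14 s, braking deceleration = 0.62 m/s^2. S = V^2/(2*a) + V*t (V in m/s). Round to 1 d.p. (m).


V = 126 / 3.6 = 35.0 m/s
Braking distance = 35.0^2 / (2*0.62) = 987.9032 m
Sighting distance = 35.0 * 14 = 490.0 m
S = 987.9032 + 490.0 = 1477.9 m

1477.9


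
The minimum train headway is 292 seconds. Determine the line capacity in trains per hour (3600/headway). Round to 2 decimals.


Capacity = 3600 / headway
Capacity = 3600 / 292
Capacity = 12.33 trains/hour

12.33


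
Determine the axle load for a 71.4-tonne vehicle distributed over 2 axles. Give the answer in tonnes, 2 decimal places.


Load per axle = total weight / number of axles
Load = 71.4 / 2
Load = 35.70 tonnes

35.70


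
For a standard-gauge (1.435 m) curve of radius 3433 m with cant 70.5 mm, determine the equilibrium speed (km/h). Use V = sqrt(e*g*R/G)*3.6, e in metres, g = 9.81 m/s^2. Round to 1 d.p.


Convert cant: e = 70.5 mm = 0.0705 m
V_ms = sqrt(0.0705 * 9.81 * 3433 / 1.435)
V_ms = sqrt(1654.550498) = 40.6762 m/s
V = 40.6762 * 3.6 = 146.4 km/h

146.4


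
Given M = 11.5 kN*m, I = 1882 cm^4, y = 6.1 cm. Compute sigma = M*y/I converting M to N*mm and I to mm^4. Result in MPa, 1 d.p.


Convert units:
M = 11.5 kN*m = 11500000 N*mm
y = 6.1 cm = 61 mm
I = 1882 cm^4 = 18820000 mm^4
sigma = 11500000 * 61 / 18820000
sigma = 37.3 MPa

37.3


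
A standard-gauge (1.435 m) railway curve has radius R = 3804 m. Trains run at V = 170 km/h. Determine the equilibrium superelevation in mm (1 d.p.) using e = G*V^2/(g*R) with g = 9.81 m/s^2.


Convert speed: V = 170 / 3.6 = 47.2222 m/s
Apply formula: e = 1.435 * 47.2222^2 / (9.81 * 3804)
e = 1.435 * 2229.9383 / 37317.24
e = 0.08575 m = 85.8 mm

85.8


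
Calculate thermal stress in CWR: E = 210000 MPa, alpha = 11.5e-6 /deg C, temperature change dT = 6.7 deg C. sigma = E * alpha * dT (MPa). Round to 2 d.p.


sigma = E * alpha * dT
sigma = 210000 * 11.5e-6 * 6.7
sigma = 2.415 * 6.7
sigma = 16.18 MPa

16.18


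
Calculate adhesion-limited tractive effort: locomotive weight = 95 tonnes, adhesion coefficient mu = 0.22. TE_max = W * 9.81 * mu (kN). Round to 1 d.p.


TE_max = W * g * mu
TE_max = 95 * 9.81 * 0.22
TE_max = 931.95 * 0.22
TE_max = 205.0 kN

205.0


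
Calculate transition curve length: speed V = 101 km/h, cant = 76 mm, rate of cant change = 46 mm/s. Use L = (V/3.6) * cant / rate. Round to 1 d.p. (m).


Convert speed: V = 101 / 3.6 = 28.0556 m/s
L = 28.0556 * 76 / 46
L = 2132.2222 / 46
L = 46.4 m

46.4


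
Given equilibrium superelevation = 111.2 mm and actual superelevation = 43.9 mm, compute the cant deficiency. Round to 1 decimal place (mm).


Cant deficiency = equilibrium cant - actual cant
CD = 111.2 - 43.9
CD = 67.3 mm

67.3


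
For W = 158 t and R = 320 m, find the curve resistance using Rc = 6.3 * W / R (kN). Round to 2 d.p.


Rc = 6.3 * W / R
Rc = 6.3 * 158 / 320
Rc = 995.4 / 320
Rc = 3.11 kN

3.11


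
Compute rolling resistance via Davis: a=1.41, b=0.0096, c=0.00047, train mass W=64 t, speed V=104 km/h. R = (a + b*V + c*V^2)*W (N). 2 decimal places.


b*V = 0.0096 * 104 = 0.9984
c*V^2 = 0.00047 * 10816 = 5.08352
R_per_t = 1.41 + 0.9984 + 5.08352 = 7.49192 N/t
R_total = 7.49192 * 64 = 479.48 N

479.48


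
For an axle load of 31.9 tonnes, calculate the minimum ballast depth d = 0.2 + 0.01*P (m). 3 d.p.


d = 0.2 + 0.01 * 31.9
d = 0.2 + 0.319
d = 0.519 m

0.519


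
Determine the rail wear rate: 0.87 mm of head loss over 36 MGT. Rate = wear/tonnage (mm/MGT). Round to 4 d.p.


Wear rate = total wear / cumulative tonnage
Rate = 0.87 / 36
Rate = 0.0242 mm/MGT

0.0242


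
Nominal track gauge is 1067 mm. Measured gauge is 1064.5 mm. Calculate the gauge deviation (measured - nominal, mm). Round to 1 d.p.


Deviation = measured - nominal
Deviation = 1064.5 - 1067
Deviation = -2.5 mm

-2.5


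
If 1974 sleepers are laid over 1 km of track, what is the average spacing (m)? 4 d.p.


Spacing = 1000 m / number of sleepers
Spacing = 1000 / 1974
Spacing = 0.5066 m

0.5066


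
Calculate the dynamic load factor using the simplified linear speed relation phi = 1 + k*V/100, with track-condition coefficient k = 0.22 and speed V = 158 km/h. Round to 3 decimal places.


phi = 1 + k * V / 100
phi = 1 + 0.22 * 158 / 100
phi = 1 + 0.3476
phi = 1.348

1.348


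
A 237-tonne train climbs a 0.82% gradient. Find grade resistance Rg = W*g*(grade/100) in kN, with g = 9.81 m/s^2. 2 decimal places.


Rg = W * 9.81 * grade / 100
Rg = 237 * 9.81 * 0.82 / 100
Rg = 2324.97 * 0.0082
Rg = 19.06 kN

19.06


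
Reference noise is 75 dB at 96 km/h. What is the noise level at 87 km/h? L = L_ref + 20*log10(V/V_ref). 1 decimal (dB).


V/V_ref = 87 / 96 = 0.90625
log10(0.90625) = -0.042752
20 * -0.042752 = -0.855
L = 75 + -0.855 = 74.1 dB

74.1


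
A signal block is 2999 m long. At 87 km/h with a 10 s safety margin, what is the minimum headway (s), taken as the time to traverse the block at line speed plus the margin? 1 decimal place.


V = 87 / 3.6 = 24.1667 m/s
Block traversal time = 2999 / 24.1667 = 124.0966 s
Headway = 124.0966 + 10
Headway = 134.1 s

134.1


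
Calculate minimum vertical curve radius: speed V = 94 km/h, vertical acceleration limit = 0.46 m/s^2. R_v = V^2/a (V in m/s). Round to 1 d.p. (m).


Convert speed: V = 94 / 3.6 = 26.1111 m/s
V^2 = 681.7901 m^2/s^2
R_v = 681.7901 / 0.46
R_v = 1482.2 m

1482.2


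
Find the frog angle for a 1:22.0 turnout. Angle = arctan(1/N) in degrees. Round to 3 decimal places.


1/N = 1/22.0 = 0.045455
angle = arctan(0.045455) = 0.045423 rad
angle = 0.045423 * 180/pi = 2.603 degrees

2.603


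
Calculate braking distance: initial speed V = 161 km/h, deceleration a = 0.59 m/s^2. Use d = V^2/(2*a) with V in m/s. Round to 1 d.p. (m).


Convert speed: V = 161 / 3.6 = 44.7222 m/s
V^2 = 2000.0772
d = 2000.0772 / (2 * 0.59)
d = 2000.0772 / 1.18
d = 1695.0 m

1695.0


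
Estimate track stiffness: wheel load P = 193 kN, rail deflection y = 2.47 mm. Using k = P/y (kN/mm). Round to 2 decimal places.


Track stiffness k = P / y
k = 193 / 2.47
k = 78.14 kN/mm

78.14


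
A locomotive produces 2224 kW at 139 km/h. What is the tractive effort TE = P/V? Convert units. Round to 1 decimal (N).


Convert: P = 2224 kW = 2224000 W
V = 139 / 3.6 = 38.6111 m/s
TE = 2224000 / 38.6111
TE = 57600.0 N

57600.0


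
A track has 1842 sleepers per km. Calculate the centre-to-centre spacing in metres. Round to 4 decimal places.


Spacing = 1000 m / number of sleepers
Spacing = 1000 / 1842
Spacing = 0.5429 m

0.5429


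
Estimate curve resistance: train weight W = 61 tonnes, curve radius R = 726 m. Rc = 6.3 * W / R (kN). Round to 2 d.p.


Rc = 6.3 * W / R
Rc = 6.3 * 61 / 726
Rc = 384.3 / 726
Rc = 0.53 kN

0.53


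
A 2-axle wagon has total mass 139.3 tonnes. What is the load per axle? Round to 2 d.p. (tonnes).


Load per axle = total weight / number of axles
Load = 139.3 / 2
Load = 69.65 tonnes

69.65


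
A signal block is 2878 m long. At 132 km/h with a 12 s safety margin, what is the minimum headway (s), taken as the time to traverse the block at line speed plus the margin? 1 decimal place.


V = 132 / 3.6 = 36.6667 m/s
Block traversal time = 2878 / 36.6667 = 78.4909 s
Headway = 78.4909 + 12
Headway = 90.5 s

90.5
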